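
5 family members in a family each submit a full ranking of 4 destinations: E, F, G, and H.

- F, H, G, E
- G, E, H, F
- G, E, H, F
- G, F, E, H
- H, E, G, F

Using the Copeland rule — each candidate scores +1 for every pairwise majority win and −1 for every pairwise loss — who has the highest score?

G

Pairwise results:
  E vs F: E wins 3–2.
  E vs G: G wins 4–1.
  E vs H: E wins 3–2.
  F vs G: G wins 4–1.
  F vs H: H wins 3–2.
  G vs H: G wins 3–2.
Copeland scores (wins − losses):
  E: 2 − 1 = 1
  F: 0 − 3 = -3
  G: 3 − 0 = 3
  H: 1 − 2 = -1
G has the best Copeland score.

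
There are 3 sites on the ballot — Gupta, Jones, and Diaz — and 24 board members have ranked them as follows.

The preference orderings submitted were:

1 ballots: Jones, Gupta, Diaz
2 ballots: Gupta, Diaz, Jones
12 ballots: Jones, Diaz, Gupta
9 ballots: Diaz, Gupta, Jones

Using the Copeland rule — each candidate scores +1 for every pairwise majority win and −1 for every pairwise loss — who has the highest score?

Jones

Pairwise results:
  Gupta vs Jones: Jones wins 13–11.
  Gupta vs Diaz: Diaz wins 21–3.
  Jones vs Diaz: Jones wins 13–11.
Copeland scores (wins − losses):
  Gupta: 0 − 2 = -2
  Jones: 2 − 0 = 2
  Diaz: 1 − 1 = 0
Jones has the best Copeland score.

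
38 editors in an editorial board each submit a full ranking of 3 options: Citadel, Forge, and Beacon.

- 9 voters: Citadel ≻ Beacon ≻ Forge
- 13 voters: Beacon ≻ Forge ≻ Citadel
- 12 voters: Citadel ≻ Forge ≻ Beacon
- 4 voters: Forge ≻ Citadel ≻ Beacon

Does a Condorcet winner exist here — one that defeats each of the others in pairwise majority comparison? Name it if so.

Head-to-head results (38 voters total):
Citadel vs Forge: Citadel wins 21–17.
Citadel vs Beacon: Citadel wins 25–13.
Forge vs Beacon: Beacon wins 22–16.
Citadel beats each rival — Forge (21–17), Beacon (25–13) — so Citadel is the Condorcet winner.

Citadel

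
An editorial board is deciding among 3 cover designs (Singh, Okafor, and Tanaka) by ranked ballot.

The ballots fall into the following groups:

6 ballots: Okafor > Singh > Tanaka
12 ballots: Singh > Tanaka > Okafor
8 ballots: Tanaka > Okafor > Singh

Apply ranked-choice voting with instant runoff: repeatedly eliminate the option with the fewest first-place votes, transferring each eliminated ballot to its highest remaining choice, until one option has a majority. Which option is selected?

Round 1: Singh 12, Tanaka 8, Okafor 6. Okafor has the fewest and is eliminated.
Round 2: Singh 18, Tanaka 8. Singh has a majority.

Singh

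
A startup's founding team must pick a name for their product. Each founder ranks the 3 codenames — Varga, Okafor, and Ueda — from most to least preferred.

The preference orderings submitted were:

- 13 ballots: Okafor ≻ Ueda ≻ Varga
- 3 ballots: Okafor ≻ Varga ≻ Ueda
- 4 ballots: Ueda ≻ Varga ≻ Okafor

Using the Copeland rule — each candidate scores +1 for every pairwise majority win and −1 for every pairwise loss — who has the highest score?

Okafor

Pairwise results:
  Varga vs Okafor: Okafor wins 16–4.
  Varga vs Ueda: Ueda wins 17–3.
  Okafor vs Ueda: Okafor wins 16–4.
Copeland scores (wins − losses):
  Varga: 0 − 2 = -2
  Okafor: 2 − 0 = 2
  Ueda: 1 − 1 = 0
Okafor has the best Copeland score.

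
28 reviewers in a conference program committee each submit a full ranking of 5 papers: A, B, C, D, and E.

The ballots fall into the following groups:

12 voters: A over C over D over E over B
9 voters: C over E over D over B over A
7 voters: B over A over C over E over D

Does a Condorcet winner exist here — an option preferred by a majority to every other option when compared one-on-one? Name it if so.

None — there is no Condorcet winner

Head-to-head results (28 voters total):
A vs B: B wins 16–12.
A vs C: A wins 19–9.
A vs D: A wins 19–9.
A vs E: A wins 19–9.
B vs C: C wins 21–7.
B vs D: D wins 21–7.
B vs E: E wins 21–7.
C vs D: C wins 28–0.
C vs E: C wins 28–0.
D vs E: E wins 16–12.
No candidate beats all others: A beats C beats B beats A, a majority cycle.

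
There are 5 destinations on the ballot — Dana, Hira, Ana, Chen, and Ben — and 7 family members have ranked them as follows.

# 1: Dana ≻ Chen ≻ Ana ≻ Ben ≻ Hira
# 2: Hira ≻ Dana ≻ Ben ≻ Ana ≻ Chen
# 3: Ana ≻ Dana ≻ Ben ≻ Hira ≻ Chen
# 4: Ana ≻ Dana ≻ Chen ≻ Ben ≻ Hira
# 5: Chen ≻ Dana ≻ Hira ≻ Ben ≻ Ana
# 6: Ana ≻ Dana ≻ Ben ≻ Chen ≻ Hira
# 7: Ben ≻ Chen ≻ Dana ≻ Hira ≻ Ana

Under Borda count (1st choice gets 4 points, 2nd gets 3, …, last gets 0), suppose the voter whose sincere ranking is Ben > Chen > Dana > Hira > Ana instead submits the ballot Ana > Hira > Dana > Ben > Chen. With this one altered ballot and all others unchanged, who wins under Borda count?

Borda totals with the altered ballot: Dana 21, Hira 10, Ana 19, Chen 10, Ben 10.
The winner is unchanged: still Dana.

Dana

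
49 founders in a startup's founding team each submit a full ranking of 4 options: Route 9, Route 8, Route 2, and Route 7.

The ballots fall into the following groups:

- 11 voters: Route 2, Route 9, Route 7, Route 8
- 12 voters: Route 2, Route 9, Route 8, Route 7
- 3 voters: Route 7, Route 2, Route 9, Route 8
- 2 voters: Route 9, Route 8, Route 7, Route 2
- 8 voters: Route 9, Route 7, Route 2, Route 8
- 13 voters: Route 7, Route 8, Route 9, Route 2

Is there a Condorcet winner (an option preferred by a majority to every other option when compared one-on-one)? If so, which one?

Head-to-head results (49 voters total):
Route 9 vs Route 8: Route 9 wins 36–13.
Route 9 vs Route 2: Route 2 wins 26–23.
Route 9 vs Route 7: Route 9 wins 33–16.
Route 8 vs Route 2: Route 2 wins 34–15.
Route 8 vs Route 7: Route 7 wins 35–14.
Route 2 vs Route 7: Route 7 wins 26–23.
No candidate beats all others: Route 9 beats Route 7 beats Route 2 beats Route 9, a majority cycle.

No Condorcet winner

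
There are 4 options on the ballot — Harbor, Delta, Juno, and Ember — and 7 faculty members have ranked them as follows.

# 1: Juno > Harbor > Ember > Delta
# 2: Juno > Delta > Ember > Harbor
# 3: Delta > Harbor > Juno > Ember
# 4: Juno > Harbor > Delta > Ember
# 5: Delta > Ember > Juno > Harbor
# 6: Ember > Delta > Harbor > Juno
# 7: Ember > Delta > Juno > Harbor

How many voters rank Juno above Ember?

Ballots ranking Juno above Ember: 4.
Ballots ranking Ember above Juno: 3.
So 4 of 7 voters prefer Juno to Ember.

4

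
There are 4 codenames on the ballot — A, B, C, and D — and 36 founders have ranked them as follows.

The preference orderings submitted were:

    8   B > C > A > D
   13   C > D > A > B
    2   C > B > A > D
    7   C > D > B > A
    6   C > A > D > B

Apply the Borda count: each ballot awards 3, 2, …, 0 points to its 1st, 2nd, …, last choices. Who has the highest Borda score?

C

Borda scores:
  A: 8·1 + 13·1 + 2·1 + 7·0 + 6·2 = 35
  B: 8·3 + 13·0 + 2·2 + 7·1 + 6·0 = 35
  C: 8·2 + 13·3 + 2·3 + 7·3 + 6·3 = 100
  D: 8·0 + 13·2 + 2·0 + 7·2 + 6·1 = 46
C has the highest total.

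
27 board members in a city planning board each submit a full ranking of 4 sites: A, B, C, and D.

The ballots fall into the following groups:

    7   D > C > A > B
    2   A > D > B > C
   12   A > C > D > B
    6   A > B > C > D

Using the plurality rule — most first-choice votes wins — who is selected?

First-place vote totals:
  A: 20
  B: 0
  C: 0
  D: 7
A has the most first-place votes.

A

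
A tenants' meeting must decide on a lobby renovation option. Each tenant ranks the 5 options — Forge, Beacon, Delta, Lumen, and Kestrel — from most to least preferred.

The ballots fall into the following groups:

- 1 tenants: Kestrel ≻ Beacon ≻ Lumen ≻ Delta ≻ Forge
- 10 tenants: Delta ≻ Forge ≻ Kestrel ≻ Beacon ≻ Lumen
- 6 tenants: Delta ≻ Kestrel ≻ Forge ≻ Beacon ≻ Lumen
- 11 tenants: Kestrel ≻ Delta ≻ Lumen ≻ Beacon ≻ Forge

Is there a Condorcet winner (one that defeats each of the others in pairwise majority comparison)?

Yes

Head-to-head results (28 voters total):
Forge vs Beacon: Forge wins 16–12.
Forge vs Delta: Delta wins 28–0.
Forge vs Lumen: Forge wins 16–12.
Forge vs Kestrel: Kestrel wins 18–10.
Beacon vs Delta: Delta wins 27–1.
Beacon vs Lumen: Beacon wins 17–11.
Beacon vs Kestrel: Kestrel wins 28–0.
Delta vs Lumen: Delta wins 27–1.
Delta vs Kestrel: Delta wins 16–12.
Lumen vs Kestrel: Kestrel wins 28–0.
Delta beats each rival — Forge (28–0), Beacon (27–1), Lumen (27–1), Kestrel (16–12) — so Delta is the Condorcet winner.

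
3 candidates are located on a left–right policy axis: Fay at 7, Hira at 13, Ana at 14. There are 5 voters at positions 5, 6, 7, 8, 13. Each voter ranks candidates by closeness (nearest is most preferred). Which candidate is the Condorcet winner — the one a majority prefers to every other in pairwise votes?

Fay

With single-peaked preferences on a line, the Condorcet winner is the candidate closest to the median voter.
The median voter (position 7) is closest to Fay at 7.
Check: Fay vs Hira — voters closer to Fay: 4 of 5.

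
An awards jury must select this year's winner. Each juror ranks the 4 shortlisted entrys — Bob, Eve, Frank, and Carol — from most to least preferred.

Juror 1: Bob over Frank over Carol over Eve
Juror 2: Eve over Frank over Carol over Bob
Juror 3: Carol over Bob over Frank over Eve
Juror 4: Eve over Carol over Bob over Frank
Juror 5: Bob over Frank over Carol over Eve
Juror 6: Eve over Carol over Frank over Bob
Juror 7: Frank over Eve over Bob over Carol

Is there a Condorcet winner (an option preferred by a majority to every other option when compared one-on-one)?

Head-to-head results (7 voters total):
Bob vs Eve: Eve wins 4–3.
Bob vs Frank: Bob wins 4–3.
Bob vs Carol: Carol wins 4–3.
Eve vs Frank: Frank wins 4–3.
Eve vs Carol: Eve wins 4–3.
Frank vs Carol: Frank wins 4–3.
No candidate beats all others: Bob beats Frank beats Eve beats Bob, a majority cycle.

No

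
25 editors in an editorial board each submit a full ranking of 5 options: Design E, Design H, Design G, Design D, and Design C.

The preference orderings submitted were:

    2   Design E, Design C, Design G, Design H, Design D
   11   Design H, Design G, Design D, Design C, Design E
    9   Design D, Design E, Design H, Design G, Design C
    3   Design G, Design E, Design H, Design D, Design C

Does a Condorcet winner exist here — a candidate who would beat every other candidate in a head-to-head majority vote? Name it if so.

No Condorcet winner

Head-to-head results (25 voters total):
Design E vs Design H: Design E wins 14–11.
Design E vs Design G: Design G wins 14–11.
Design E vs Design D: Design D wins 20–5.
Design E vs Design C: Design E wins 14–11.
Design H vs Design G: Design H wins 20–5.
Design H vs Design D: Design H wins 16–9.
Design H vs Design C: Design H wins 23–2.
Design G vs Design D: Design G wins 16–9.
Design G vs Design C: Design G wins 23–2.
Design D vs Design C: Design D wins 23–2.
No candidate beats all others: Design E beats Design H beats Design G beats Design E, a majority cycle.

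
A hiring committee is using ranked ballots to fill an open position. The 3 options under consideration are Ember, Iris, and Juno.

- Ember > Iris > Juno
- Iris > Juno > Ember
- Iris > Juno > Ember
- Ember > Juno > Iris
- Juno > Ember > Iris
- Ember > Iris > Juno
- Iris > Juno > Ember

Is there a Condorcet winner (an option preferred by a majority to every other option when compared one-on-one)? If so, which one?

Head-to-head results (7 voters total):
Ember vs Iris: Ember wins 4–3.
Ember vs Juno: Juno wins 4–3.
Iris vs Juno: Iris wins 5–2.
No candidate beats all others: Ember beats Iris beats Juno beats Ember, a majority cycle.

No Condorcet winner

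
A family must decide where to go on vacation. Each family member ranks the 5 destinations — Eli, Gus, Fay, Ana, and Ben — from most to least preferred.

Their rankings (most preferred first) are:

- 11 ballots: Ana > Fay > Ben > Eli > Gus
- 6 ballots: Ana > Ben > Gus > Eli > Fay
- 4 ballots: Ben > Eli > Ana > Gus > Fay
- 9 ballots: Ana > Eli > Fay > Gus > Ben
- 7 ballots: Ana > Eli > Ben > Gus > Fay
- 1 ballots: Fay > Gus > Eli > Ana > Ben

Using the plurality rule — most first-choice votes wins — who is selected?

First-place vote totals:
  Eli: 0
  Gus: 0
  Fay: 1
  Ana: 33
  Ben: 4
Ana has the most first-place votes.

Ana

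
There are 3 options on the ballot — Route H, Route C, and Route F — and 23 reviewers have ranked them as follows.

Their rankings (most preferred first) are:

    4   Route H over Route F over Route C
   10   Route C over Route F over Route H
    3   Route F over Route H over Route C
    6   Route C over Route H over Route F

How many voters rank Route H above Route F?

10

Ballots ranking Route H above Route F: 4+6 = 10.
Ballots ranking Route F above Route H: 10+3 = 13.
So 10 of 23 voters prefer Route H to Route F.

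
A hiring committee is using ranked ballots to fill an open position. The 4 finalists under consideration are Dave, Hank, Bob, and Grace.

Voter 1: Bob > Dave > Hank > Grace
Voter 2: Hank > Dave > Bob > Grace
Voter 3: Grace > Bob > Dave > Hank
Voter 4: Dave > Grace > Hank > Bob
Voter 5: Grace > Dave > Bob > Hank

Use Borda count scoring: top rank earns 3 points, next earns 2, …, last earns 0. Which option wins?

Borda scores:
  Dave: 2 + 2 + 1 + 3 + 2 = 10
  Hank: 1 + 3 + 0 + 1 + 0 = 5
  Bob: 3 + 1 + 2 + 0 + 1 = 7
  Grace: 0 + 0 + 3 + 2 + 3 = 8
Dave has the highest total.

Dave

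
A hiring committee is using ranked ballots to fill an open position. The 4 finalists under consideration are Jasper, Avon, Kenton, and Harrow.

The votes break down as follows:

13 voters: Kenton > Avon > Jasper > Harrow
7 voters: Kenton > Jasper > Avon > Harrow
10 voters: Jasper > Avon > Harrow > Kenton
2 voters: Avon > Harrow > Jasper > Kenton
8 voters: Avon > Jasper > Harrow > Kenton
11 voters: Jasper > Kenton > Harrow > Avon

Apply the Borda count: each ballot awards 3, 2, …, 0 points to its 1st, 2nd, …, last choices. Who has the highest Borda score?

Borda scores:
  Jasper: 13·1 + 7·2 + 10·3 + 2·1 + 8·2 + 11·3 = 108
  Avon: 13·2 + 7·1 + 10·2 + 2·3 + 8·3 + 11·0 = 83
  Kenton: 13·3 + 7·3 + 10·0 + 2·0 + 8·0 + 11·2 = 82
  Harrow: 13·0 + 7·0 + 10·1 + 2·2 + 8·1 + 11·1 = 33
Jasper has the highest total.

Jasper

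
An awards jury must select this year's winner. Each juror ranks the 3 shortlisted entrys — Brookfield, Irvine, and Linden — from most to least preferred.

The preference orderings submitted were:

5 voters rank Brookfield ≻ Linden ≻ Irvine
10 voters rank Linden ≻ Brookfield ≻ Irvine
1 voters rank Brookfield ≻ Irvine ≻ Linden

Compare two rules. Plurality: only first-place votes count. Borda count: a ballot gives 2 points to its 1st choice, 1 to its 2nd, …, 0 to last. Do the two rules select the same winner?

Yes

Plurality first-place counts: Brookfield 6, Irvine 0, Linden 10 → Linden.
Borda totals: Brookfield 22, Irvine 1, Linden 25 → Linden.
The two rules agree on Linden.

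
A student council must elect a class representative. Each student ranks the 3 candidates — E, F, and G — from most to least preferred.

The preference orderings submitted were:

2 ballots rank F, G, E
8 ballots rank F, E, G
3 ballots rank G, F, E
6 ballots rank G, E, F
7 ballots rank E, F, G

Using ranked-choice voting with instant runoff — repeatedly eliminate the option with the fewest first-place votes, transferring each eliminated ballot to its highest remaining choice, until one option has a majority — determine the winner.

Round 1: F 10, G 9, E 7. E has the fewest and is eliminated.
Round 2: F 17, G 9. F has a majority.

F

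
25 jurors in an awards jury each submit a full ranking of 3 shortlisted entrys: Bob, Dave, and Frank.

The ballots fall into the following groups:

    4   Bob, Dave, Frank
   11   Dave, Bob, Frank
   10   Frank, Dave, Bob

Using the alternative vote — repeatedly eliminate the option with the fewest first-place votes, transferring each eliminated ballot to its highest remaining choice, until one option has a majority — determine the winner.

Dave

Round 1: Dave 11, Frank 10, Bob 4. Bob has the fewest and is eliminated.
Round 2: Dave 15, Frank 10. Dave has a majority.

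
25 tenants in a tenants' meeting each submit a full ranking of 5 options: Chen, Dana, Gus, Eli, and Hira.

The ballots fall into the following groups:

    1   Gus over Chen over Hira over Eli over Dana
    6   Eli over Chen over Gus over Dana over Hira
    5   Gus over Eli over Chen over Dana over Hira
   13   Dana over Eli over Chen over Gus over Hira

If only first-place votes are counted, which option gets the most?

Dana

First-place vote totals:
  Chen: 0
  Dana: 13
  Gus: 6
  Eli: 6
  Hira: 0
Dana has the most first-place votes.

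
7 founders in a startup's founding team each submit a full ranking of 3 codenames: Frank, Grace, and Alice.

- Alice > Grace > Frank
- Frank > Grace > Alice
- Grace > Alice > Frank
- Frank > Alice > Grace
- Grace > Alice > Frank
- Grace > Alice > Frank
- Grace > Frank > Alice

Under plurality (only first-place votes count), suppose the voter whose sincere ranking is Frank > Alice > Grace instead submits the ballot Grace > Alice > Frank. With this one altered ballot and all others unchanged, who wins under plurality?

Grace

First-place totals with the altered ballot: Frank 1, Grace 5, Alice 1.
The winner is unchanged: still Grace.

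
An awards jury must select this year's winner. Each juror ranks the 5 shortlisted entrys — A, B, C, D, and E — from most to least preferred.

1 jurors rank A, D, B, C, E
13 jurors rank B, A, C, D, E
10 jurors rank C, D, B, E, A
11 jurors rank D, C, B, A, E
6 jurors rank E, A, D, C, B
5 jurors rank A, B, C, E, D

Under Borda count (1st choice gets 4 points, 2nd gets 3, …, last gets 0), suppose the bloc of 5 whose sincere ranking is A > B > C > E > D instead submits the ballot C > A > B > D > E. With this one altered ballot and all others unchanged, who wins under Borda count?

C

Borda totals with the altered ballot: A 87, B 106, C 126, D 107, E 34.
The winner is unchanged: still C.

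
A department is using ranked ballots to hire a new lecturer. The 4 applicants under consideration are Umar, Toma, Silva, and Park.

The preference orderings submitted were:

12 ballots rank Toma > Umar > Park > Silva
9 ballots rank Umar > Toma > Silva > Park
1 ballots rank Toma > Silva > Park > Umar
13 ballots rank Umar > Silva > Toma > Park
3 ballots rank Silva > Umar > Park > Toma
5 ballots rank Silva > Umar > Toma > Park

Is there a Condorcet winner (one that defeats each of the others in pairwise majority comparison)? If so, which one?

Head-to-head results (43 voters total):
Umar vs Toma: Umar wins 30–13.
Umar vs Silva: Umar wins 34–9.
Umar vs Park: Umar wins 42–1.
Toma vs Silva: Toma wins 22–21.
Toma vs Park: Toma wins 40–3.
Silva vs Park: Silva wins 31–12.
Umar beats each rival — Toma (30–13), Silva (34–9), Park (42–1) — so Umar is the Condorcet winner.

Umar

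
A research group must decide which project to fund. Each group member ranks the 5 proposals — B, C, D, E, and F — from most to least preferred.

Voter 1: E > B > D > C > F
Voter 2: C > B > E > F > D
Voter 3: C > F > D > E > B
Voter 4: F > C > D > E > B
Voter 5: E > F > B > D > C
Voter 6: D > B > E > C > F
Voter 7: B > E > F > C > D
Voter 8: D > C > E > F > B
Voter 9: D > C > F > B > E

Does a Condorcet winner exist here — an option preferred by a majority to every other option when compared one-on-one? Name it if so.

Head-to-head results (9 voters total):
B vs C: C wins 5–4.
B vs D: D wins 5–4.
B vs E: E wins 5–4.
B vs F: F wins 5–4.
C vs D: D wins 5–4.
C vs E: C wins 5–4.
C vs F: C wins 6–3.
D vs E: D wins 5–4.
D vs F: F wins 5–4.
E vs F: E wins 6–3.
No candidate beats all others: C beats F beats D beats C, a majority cycle.

No Condorcet winner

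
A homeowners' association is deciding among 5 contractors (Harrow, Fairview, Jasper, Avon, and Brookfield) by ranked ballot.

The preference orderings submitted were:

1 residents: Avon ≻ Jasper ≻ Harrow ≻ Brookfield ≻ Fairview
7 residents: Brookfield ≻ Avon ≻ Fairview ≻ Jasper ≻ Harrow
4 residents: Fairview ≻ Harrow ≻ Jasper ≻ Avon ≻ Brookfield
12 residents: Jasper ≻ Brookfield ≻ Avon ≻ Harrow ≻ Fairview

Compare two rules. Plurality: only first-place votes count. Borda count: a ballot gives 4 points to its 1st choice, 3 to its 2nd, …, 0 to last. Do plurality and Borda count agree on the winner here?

Yes

Plurality first-place counts: Harrow 0, Fairview 4, Jasper 12, Avon 1, Brookfield 7 → Jasper.
Borda totals: Harrow 26, Fairview 30, Jasper 66, Avon 53, Brookfield 65 → Jasper.
The two rules agree on Jasper.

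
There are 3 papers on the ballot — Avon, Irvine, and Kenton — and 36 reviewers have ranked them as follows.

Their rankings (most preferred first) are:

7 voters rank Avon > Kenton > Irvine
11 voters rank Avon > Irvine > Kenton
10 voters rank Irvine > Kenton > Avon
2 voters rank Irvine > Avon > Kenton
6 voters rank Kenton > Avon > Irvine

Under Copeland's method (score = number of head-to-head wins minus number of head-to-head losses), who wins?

Avon

Pairwise results:
  Avon vs Irvine: Avon wins 24–12.
  Avon vs Kenton: Avon wins 20–16.
  Irvine vs Kenton: Irvine wins 23–13.
Copeland scores (wins − losses):
  Avon: 2 − 0 = 2
  Irvine: 1 − 1 = 0
  Kenton: 0 − 2 = -2
Avon has the best Copeland score.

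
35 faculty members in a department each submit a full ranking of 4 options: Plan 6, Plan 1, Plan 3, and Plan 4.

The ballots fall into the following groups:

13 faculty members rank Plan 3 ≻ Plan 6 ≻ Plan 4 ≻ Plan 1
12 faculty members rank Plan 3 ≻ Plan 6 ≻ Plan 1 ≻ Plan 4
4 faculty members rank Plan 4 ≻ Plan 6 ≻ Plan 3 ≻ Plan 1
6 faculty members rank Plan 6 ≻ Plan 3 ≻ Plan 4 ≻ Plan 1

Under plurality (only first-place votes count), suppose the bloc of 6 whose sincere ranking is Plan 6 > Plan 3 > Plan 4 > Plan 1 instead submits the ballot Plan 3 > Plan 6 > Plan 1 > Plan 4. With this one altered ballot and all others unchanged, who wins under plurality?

Plan 3

First-place totals with the altered ballot: Plan 6 0, Plan 1 0, Plan 3 31, Plan 4 4.
The winner is unchanged: still Plan 3.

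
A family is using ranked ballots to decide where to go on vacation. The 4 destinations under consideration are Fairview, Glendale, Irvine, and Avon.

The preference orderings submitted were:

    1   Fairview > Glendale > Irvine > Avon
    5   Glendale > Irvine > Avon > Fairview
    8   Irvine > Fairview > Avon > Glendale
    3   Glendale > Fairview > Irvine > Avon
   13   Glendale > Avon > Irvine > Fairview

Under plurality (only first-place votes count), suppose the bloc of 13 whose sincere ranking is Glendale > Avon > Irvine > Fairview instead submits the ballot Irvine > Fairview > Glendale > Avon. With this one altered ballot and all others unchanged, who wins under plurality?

Irvine

First-place totals with the altered ballot: Fairview 1, Glendale 8, Irvine 21, Avon 0.
The switch changes the winner from Glendale to Irvine.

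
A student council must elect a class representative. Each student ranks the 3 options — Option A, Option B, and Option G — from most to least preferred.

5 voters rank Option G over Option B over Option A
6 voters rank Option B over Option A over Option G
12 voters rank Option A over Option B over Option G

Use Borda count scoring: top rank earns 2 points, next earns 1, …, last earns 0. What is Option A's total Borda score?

Borda scores:
  Option A: 5·0 + 6·1 + 12·2 = 30
  Option B: 5·1 + 6·2 + 12·1 = 29
  Option G: 5·2 + 6·0 + 12·0 = 10

30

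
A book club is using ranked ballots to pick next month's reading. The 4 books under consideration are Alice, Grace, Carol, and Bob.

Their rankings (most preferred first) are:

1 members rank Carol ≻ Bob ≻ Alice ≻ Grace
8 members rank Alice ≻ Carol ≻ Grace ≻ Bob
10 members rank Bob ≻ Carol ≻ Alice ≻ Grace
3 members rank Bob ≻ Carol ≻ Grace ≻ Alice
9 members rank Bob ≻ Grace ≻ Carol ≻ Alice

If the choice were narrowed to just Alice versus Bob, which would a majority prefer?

Ballots ranking Alice above Bob: 8.
Ballots ranking Bob above Alice: 1+10+3+9 = 23.
Bob wins the head-to-head, 23–8.

Bob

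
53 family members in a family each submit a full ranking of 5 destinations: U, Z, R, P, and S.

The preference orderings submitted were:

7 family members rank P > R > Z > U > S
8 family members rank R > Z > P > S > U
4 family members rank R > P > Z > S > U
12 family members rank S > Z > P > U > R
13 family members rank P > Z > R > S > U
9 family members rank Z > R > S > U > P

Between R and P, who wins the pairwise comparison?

Ballots ranking R above P: 8+4+9 = 21.
Ballots ranking P above R: 7+12+13 = 32.
P wins the head-to-head, 32–21.

P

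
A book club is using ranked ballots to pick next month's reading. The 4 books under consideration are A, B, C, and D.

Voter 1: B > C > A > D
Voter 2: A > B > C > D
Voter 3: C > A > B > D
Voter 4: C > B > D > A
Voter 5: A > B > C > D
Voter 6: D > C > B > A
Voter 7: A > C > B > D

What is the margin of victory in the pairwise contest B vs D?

5

Ballots ranking B above D: 6.
Ballots ranking D above B: 1.
B wins 6–1, a margin of 5.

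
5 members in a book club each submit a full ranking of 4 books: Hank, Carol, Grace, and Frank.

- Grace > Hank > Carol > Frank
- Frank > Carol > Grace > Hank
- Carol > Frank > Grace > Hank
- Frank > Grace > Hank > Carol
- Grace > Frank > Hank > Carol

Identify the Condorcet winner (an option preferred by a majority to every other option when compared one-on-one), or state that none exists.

Frank

Head-to-head results (5 voters total):
Hank vs Carol: Hank wins 3–2.
Hank vs Grace: Grace wins 5–0.
Hank vs Frank: Frank wins 4–1.
Carol vs Grace: Grace wins 3–2.
Carol vs Frank: Frank wins 3–2.
Grace vs Frank: Frank wins 3–2.
Frank beats each rival — Hank (4–1), Carol (3–2), Grace (3–2) — so Frank is the Condorcet winner.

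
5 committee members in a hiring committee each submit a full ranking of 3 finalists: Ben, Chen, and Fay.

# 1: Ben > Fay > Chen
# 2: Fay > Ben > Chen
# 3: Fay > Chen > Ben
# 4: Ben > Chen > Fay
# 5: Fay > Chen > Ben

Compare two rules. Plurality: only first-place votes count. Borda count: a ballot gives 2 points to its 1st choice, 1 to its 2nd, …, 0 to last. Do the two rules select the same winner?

Plurality first-place counts: Ben 2, Chen 0, Fay 3 → Fay.
Borda totals: Ben 5, Chen 3, Fay 7 → Fay.
The two rules agree on Fay.

Yes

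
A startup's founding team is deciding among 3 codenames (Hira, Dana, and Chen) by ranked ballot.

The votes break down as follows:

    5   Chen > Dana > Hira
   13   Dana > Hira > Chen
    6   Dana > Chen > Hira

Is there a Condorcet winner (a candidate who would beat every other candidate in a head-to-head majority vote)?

Yes

Head-to-head results (24 voters total):
Hira vs Dana: Dana wins 24–0.
Hira vs Chen: Hira wins 13–11.
Dana vs Chen: Dana wins 19–5.
Dana beats each rival — Hira (24–0), Chen (19–5) — so Dana is the Condorcet winner.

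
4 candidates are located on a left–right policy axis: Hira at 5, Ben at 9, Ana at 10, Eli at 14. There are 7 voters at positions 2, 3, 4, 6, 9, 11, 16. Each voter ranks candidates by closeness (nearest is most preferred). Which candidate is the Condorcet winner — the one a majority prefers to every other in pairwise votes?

With single-peaked preferences on a line, the Condorcet winner is the candidate closest to the median voter.
The median voter (position 6) is closest to Hira at 5.
Check: Hira vs Eli — voters closer to Hira: 5 of 7.

Hira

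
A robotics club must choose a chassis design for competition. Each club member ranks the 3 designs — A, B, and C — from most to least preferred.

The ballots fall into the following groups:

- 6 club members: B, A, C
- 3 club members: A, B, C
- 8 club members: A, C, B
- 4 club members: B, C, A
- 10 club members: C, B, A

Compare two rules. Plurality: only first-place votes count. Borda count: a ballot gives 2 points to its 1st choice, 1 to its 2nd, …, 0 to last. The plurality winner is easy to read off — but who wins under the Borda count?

B

Plurality first-place counts: A 11, B 10, C 10 → A.
Borda totals: A 28, B 33, C 32 → B.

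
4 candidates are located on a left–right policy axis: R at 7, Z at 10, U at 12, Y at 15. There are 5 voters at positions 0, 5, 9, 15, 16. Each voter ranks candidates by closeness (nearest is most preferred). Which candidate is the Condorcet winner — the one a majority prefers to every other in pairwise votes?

Z

With single-peaked preferences on a line, the Condorcet winner is the candidate closest to the median voter.
The median voter (position 9) is closest to Z at 10.
Check: Z vs R — voters closer to Z: 3 of 5.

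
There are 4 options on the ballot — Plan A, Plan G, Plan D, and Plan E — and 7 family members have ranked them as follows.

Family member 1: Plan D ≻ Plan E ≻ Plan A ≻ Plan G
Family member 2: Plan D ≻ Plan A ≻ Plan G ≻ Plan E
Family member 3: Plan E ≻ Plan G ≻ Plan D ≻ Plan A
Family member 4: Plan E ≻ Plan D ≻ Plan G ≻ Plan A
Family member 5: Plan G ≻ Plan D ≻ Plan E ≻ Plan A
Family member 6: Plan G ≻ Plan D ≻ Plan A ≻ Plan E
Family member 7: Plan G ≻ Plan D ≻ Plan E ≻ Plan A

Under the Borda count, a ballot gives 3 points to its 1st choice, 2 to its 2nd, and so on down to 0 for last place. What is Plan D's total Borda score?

Borda scores:
  Plan A: 1 + 2 + 0 + 0 + 0 + 1 + 0 = 4
  Plan G: 0 + 1 + 2 + 1 + 3 + 3 + 3 = 13
  Plan D: 3 + 3 + 1 + 2 + 2 + 2 + 2 = 15
  Plan E: 2 + 0 + 3 + 3 + 1 + 0 + 1 = 10

15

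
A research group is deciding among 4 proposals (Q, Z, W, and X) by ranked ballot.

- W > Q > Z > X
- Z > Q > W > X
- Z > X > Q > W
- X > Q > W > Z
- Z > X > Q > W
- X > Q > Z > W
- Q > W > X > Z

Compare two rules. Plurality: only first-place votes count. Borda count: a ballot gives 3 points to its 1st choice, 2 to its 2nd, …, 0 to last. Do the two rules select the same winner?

Plurality first-place counts: Q 1, Z 3, W 1, X 2 → Z.
Borda totals: Q 13, Z 11, W 7, X 11 → Q.
The two rules disagree: plurality picks Z, Borda picks Q.

No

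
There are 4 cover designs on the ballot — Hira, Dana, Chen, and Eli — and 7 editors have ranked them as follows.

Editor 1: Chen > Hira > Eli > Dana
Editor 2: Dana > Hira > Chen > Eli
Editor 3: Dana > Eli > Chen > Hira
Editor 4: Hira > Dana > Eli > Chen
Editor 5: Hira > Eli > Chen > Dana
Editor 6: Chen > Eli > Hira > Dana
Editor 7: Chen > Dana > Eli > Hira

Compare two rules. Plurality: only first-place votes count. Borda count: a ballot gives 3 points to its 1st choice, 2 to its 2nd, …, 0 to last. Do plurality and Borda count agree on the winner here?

Yes

Plurality first-place counts: Hira 2, Dana 2, Chen 3, Eli 0 → Chen.
Borda totals: Hira 11, Dana 10, Chen 12, Eli 9 → Chen.
The two rules agree on Chen.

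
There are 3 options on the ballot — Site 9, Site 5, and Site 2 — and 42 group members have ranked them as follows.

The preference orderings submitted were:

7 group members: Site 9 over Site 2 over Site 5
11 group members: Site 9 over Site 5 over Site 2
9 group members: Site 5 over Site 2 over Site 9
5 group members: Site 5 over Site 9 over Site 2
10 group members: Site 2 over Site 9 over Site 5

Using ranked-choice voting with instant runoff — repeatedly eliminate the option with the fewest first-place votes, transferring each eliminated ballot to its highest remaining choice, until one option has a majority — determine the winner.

Site 9

Round 1: Site 9 18, Site 5 14, Site 2 10. Site 2 has the fewest and is eliminated.
Round 2: Site 9 28, Site 5 14. Site 9 has a majority.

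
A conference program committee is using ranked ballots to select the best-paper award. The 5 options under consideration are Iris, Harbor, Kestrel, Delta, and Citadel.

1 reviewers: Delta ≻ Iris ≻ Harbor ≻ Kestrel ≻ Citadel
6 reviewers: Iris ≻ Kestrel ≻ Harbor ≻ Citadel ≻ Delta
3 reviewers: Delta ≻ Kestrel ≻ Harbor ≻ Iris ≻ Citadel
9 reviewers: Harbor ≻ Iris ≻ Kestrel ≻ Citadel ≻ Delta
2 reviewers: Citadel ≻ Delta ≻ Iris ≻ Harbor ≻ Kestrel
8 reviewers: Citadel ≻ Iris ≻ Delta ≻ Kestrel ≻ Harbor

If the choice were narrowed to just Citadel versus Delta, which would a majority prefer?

Citadel

Ballots ranking Citadel above Delta: 6+9+2+8 = 25.
Ballots ranking Delta above Citadel: 1+3 = 4.
Citadel wins the head-to-head, 25–4.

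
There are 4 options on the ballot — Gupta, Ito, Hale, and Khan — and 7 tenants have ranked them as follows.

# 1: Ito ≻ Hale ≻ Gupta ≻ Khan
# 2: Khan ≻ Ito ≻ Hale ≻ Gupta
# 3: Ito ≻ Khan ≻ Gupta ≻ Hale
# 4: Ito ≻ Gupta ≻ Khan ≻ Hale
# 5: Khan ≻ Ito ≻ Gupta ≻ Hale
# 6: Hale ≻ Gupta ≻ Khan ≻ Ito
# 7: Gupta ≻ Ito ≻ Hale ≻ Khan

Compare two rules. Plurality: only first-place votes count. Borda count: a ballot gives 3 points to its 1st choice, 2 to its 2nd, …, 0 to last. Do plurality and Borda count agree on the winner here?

Yes

Plurality first-place counts: Gupta 1, Ito 3, Hale 1, Khan 2 → Ito.
Borda totals: Gupta 10, Ito 15, Hale 7, Khan 10 → Ito.
The two rules agree on Ito.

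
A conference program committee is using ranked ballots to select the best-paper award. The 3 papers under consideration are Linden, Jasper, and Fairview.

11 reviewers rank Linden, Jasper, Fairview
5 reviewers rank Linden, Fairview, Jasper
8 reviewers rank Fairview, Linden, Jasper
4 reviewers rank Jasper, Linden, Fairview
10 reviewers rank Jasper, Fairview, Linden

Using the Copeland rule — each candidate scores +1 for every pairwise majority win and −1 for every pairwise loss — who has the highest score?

Linden

Pairwise results:
  Linden vs Jasper: Linden wins 24–14.
  Linden vs Fairview: Linden wins 20–18.
  Jasper vs Fairview: Jasper wins 25–13.
Copeland scores (wins − losses):
  Linden: 2 − 0 = 2
  Jasper: 1 − 1 = 0
  Fairview: 0 − 2 = -2
Linden has the best Copeland score.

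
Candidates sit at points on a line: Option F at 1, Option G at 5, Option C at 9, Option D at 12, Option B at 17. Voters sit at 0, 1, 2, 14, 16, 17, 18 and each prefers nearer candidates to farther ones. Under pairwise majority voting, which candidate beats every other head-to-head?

With single-peaked preferences on a line, the Condorcet winner is the candidate closest to the median voter.
The median voter (position 14) is closest to Option D at 12.
Check: Option D vs Option C — voters closer to Option D: 4 of 7.

Option D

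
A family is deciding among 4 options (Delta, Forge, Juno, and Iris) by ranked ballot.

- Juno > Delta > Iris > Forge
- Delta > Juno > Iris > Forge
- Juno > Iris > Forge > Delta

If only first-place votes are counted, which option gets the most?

First-place vote totals:
  Delta: 1
  Forge: 0
  Juno: 2
  Iris: 0
Juno has the most first-place votes.

Juno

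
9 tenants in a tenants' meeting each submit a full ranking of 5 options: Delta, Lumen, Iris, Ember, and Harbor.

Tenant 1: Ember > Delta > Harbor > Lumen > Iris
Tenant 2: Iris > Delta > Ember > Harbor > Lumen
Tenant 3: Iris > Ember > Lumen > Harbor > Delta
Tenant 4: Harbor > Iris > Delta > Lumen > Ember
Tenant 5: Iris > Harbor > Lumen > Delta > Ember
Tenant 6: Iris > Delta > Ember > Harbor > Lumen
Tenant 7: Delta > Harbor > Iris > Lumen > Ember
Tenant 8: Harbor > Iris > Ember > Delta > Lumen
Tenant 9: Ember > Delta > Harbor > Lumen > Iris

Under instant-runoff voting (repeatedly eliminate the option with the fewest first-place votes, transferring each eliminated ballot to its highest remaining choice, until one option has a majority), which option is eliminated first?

Lumen

Round 1: Iris 4, Ember 2, Harbor 2, Delta 1, Lumen 0. Lumen has the fewest and is eliminated.
Round 2: Iris 4, Ember 2, Harbor 2, Delta 1. Delta has the fewest and is eliminated.
Round 3: Iris 4, Harbor 3, Ember 2. Ember has the fewest and is eliminated.
Round 4: Harbor 5, Iris 4. Harbor has a majority.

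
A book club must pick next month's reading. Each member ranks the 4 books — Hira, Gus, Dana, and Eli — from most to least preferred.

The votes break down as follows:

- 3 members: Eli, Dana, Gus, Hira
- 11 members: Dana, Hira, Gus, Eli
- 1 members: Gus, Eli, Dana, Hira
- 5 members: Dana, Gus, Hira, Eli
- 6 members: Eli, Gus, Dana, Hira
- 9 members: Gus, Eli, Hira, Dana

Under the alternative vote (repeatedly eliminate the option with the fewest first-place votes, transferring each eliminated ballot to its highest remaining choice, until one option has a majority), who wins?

Dana

Round 1: Dana 16, Gus 10, Eli 9, Hira 0. Hira has the fewest and is eliminated.
Round 2: Dana 16, Gus 10, Eli 9. Eli has the fewest and is eliminated.
Round 3: Dana 19, Gus 16. Dana has a majority.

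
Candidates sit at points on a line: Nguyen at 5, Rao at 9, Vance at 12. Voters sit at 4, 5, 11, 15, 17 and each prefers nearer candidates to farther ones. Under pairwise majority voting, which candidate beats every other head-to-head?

Vance

With single-peaked preferences on a line, the Condorcet winner is the candidate closest to the median voter.
The median voter (position 11) is closest to Vance at 12.
Check: Vance vs Rao — voters closer to Vance: 3 of 5.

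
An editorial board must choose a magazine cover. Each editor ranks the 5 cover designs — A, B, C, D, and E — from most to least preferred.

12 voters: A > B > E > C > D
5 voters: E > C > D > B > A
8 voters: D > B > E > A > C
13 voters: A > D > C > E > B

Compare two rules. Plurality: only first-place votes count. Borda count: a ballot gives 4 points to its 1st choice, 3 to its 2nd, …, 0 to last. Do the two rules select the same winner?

Yes

Plurality first-place counts: A 25, B 0, C 0, D 8, E 5 → A.
Borda totals: A 108, B 65, C 53, D 81, E 73 → A.
The two rules agree on A.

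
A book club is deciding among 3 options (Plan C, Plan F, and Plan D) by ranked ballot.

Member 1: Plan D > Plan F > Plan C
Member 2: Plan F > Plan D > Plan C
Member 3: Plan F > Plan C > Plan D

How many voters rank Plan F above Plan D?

2

Ballots ranking Plan F above Plan D: 2.
Ballots ranking Plan D above Plan F: 1.
So 2 of 3 voters prefer Plan F to Plan D.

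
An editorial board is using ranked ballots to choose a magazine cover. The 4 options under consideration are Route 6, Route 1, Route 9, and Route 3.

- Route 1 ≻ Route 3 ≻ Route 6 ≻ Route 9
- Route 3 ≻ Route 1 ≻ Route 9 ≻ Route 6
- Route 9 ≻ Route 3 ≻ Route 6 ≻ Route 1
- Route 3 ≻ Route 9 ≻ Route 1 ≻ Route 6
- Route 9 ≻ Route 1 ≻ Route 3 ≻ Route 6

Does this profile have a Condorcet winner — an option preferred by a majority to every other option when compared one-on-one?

Yes

Head-to-head results (5 voters total):
Route 6 vs Route 1: Route 1 wins 4–1.
Route 6 vs Route 9: Route 9 wins 4–1.
Route 6 vs Route 3: Route 3 wins 5–0.
Route 1 vs Route 9: Route 9 wins 3–2.
Route 1 vs Route 3: Route 3 wins 3–2.
Route 9 vs Route 3: Route 3 wins 3–2.
Route 3 beats each rival — Route 6 (5–0), Route 1 (3–2), Route 9 (3–2) — so Route 3 is the Condorcet winner.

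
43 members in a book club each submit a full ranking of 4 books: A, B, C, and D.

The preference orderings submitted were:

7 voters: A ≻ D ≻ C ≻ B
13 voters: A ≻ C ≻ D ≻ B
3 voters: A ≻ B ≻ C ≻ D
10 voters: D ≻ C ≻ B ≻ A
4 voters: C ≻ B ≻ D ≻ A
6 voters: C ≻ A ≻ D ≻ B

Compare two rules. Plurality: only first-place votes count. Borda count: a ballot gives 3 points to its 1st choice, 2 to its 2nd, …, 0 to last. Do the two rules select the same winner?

Plurality first-place counts: A 23, B 0, C 10, D 10 → A.
Borda totals: A 81, B 24, C 86, D 67 → C.
The two rules disagree: plurality picks A, Borda picks C.

No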